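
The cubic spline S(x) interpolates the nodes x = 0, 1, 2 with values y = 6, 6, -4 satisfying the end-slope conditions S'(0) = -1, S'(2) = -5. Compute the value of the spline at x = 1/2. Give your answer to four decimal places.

6.6250

Put m_i = S'' at the i-th knot. Here h = (1, 1) and Δ = (0, -10), so the interior equations h_(i-1)·m_(i-1) + 2(h_(i-1)+h_i)·m_i + h_i·m_(i+1) = 6(Δ_i − Δ_(i-1)) read
  1·m_0 + 4·m_1 + 1·m_2 = 6(Δ_1 - Δ_0) = -60
Clamped end conditions give two more equations: 2h_0·m_0 + h_0·m_1 = 6(Δ_0 - S'(0)) = 6 and h_1·m_1 + 2h_1·m_2 = 6(S'(2) - Δ_1) = 30.
Solving: m_0 = 16, m_1 = -26, m_2 = 28.
On [0, 1], S(x) = 6 - 1·x + 8·x² - 7·x³.
With x = 1/2: S(1/2) = 53/8.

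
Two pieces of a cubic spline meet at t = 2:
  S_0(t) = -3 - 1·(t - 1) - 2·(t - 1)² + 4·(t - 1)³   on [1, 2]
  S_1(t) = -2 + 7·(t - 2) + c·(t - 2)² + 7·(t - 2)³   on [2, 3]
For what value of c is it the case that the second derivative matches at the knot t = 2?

S_0''(t) = -4 + 24·(t - 1), so S_0''(2) = 20. On the right, S_1''(2) = 2c, so c = 10.

10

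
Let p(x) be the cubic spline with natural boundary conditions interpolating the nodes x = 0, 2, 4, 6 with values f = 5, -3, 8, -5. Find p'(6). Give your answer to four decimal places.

Write M_i for p''(x_i). With h_i = 2, 2, 2 and divided differences Δ_i = -4, 11/2, -13/2, the continuity of p' gives the tridiagonal system
  2·M_0 + 8·M_1 + 2·M_2 = 6(Δ_1 - Δ_0) = 57
  2·M_1 + 8·M_2 + 2·M_3 = 6(Δ_2 - Δ_1) = -72
Natural end conditions: M_0 = M_3 = 0.
Solving: M_0 = 0, M_1 = 10, M_2 = -23/2, M_3 = 0.
On [4, 6], p'(x) = b_2 + 2c_2·(x - 4) + 3d_2·(x - 4)² with b_2 = Δ_2 - h_2(2M_2 + M_3)/6 = 7/6, c_2 = M_2/2 = -23/4, d_2 = (M_3 - M_2)/(6h_2) = 23/24. So p'(6) = -31/3.

-10.3333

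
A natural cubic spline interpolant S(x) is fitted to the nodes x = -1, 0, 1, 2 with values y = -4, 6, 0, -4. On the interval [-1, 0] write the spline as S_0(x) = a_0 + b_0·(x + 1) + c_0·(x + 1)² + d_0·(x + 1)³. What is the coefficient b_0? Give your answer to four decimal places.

Write M_i for S''(x_i). With h_i = 1, 1, 1 and divided differences Δ_i = 10, -6, -4, the continuity of S' gives the tridiagonal system
  1·M_0 + 4·M_1 + 1·M_2 = 6(Δ_1 - Δ_0) = -96
  1·M_1 + 4·M_2 + 1·M_3 = 6(Δ_2 - Δ_1) = 12
Natural end conditions: M_0 = M_3 = 0.
Forward elimination and back-substitution give M_0 = 0, M_1 = -132/5, M_2 = 48/5, M_3 = 0.
On [-1, 0], with S_0(x) = a_0 + b_0·(x + 1) + c_0·(x + 1)² + d_0·(x + 1)³: c_0 = M_0/2 = 0, d_0 = (M_1 - M_0)/(6h_0) = -22/5, b_0 = Δ_0 - h_0(2M_0 + M_1)/6 = 72/5.

14.4000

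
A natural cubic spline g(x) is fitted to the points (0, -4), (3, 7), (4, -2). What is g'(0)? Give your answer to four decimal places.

8.4167

Let m_i = g''(x_i). Step sizes h_i = 3, 1; slopes of the chords Δ_i = (y_(i+1) - y_i)/h_i = 11/3, -9.
  3·m_0 + 8·m_1 + 1·m_2 = 6(Δ_1 - Δ_0) = -76
Natural end conditions: m_0 = m_2 = 0.
Solving: m_0 = 0, m_1 = -19/2, m_2 = 0.
On [0, 3], g'(x) = b_0 + 2c_0·x + 3d_0·x² with b_0 = Δ_0 - h_0(2m_0 + m_1)/6 = 101/12, c_0 = m_0/2 = 0, d_0 = (m_1 - m_0)/(6h_0) = -19/36. So g'(0) = 101/12.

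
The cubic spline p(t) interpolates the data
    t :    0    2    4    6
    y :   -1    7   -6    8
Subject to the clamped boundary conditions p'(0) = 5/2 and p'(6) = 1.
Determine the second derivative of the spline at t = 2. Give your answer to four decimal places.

-14.9000

Write m_i for p''(x_i). With h_i = 2, 2, 2 and divided differences Δ_i = 4, -13/2, 7, the continuity of p' gives the tridiagonal system
  2·m_0 + 8·m_1 + 2·m_2 = 6(Δ_1 - Δ_0) = -63
  2·m_1 + 8·m_2 + 2·m_3 = 6(Δ_2 - Δ_1) = 81
Clamped end conditions give two more equations: 2h_0·m_0 + h_0·m_1 = 6(Δ_0 - p'(0)) = 9 and h_2·m_2 + 2h_2·m_3 = 6(p'(6) - Δ_2) = -36.
Solving: m_0 = 97/10, m_1 = -149/10, m_2 = 92/5, m_3 = -91/5.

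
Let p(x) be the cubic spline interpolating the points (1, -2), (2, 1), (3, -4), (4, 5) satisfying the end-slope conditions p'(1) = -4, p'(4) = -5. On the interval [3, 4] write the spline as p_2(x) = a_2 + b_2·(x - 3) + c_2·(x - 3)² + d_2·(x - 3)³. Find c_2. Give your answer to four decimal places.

22.6667

Let M_i = p''(x_i). Step sizes h_i = 1, 1, 1; slopes of the chords Δ_i = (y_(i+1) - y_i)/h_i = 3, -5, 9.
  1·M_0 + 4·M_1 + 1·M_2 = 6(Δ_1 - Δ_0) = -48
  1·M_1 + 4·M_2 + 1·M_3 = 6(Δ_2 - Δ_1) = 84
Clamped end conditions give two more equations: 2h_0·M_0 + h_0·M_1 = 6(Δ_0 - p'(1)) = 42 and h_2·M_2 + 2h_2·M_3 = 6(p'(4) - Δ_2) = -84.
Forward elimination and back-substitution give M_0 = 112/3, M_1 = -98/3, M_2 = 136/3, M_3 = -194/3.
On [3, 4], with p_2(x) = a_2 + b_2·(x - 3) + c_2·(x - 3)² + d_2·(x - 3)³: c_2 = M_2/2 = 68/3, d_2 = (M_3 - M_2)/(6h_2) = -55/3, b_2 = Δ_2 - h_2(2M_2 + M_3)/6 = 14/3.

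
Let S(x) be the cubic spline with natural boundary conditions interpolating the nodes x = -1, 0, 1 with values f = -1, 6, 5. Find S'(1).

Put M_i = S'' at the i-th knot. Here h = (1, 1) and Δ = (7, -1), so the interior equations h_(i-1)·M_(i-1) + 2(h_(i-1)+h_i)·M_i + h_i·M_(i+1) = 6(Δ_i − Δ_(i-1)) read
  1·M_0 + 4·M_1 + 1·M_2 = 6(Δ_1 - Δ_0) = -48
Natural end conditions: M_0 = M_2 = 0.
Forward elimination and back-substitution give M_0 = 0, M_1 = -12, M_2 = 0.
On [0, 1], S'(x) = b_1 + 2c_1·x + 3d_1·x² with b_1 = Δ_1 - h_1(2M_1 + M_2)/6 = 3, c_1 = M_1/2 = -6, d_1 = (M_2 - M_1)/(6h_1) = 2. So S'(1) = -3.

-3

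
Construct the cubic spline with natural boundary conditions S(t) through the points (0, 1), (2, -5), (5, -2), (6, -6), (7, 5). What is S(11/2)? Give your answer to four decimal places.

-4.9977

Let m_i = S''(x_i). Step sizes h_i = 2, 3, 1, 1; slopes of the chords Δ_i = (y_(i+1) - y_i)/h_i = -3, 1, -4, 11.
  2·m_0 + 10·m_1 + 3·m_2 = 6(Δ_1 - Δ_0) = 24
  3·m_1 + 8·m_2 + 1·m_3 = 6(Δ_2 - Δ_1) = -30
  1·m_2 + 4·m_3 + 1·m_4 = 6(Δ_3 - Δ_2) = 90
Natural end conditions: m_0 = m_4 = 0.
Solving the tridiagonal system: m_0 = 0, m_1 = 687/137, m_2 = -1194/137, m_3 = 3381/137, m_4 = 0.
On [5, 6], S(t) = -2 - 1427/274·(t - 5) - 597/137·(t - 5)² + 1525/274·(t - 5)³.
With (t - 5) = 1/2: S(11/2) = -10955/2192.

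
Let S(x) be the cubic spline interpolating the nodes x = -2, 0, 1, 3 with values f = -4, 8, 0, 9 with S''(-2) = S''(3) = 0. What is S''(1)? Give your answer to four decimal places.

15.2571

Write M_i for S''(x_i). With h_i = 2, 1, 2 and divided differences Δ_i = 6, -8, 9/2, the continuity of S' gives the tridiagonal system
  2·M_0 + 6·M_1 + 1·M_2 = 6(Δ_1 - Δ_0) = -84
  1·M_1 + 6·M_2 + 2·M_3 = 6(Δ_2 - Δ_1) = 75
Natural end conditions: M_0 = M_3 = 0.
Hence M_0 = 0, M_1 = -579/35, M_2 = 534/35, M_3 = 0.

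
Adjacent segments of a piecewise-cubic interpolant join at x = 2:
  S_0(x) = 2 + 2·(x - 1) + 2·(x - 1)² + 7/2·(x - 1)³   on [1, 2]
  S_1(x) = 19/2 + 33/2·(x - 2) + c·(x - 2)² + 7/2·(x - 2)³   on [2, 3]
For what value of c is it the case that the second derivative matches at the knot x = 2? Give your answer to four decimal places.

12.5000

S_0''(x) = 4 + 21·(x - 1), so S_0''(2) = 25. On the right, S_1''(2) = 2c, so c = 25/2.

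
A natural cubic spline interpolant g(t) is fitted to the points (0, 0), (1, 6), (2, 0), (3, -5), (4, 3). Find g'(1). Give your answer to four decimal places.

-0.1071

Put σ_i = g'' at the i-th knot. Here h = (1, 1, 1, 1) and Δ = (6, -6, -5, 8), so the interior equations h_(i-1)·σ_(i-1) + 2(h_(i-1)+h_i)·σ_i + h_i·σ_(i+1) = 6(Δ_i − Δ_(i-1)) read
  1·σ_0 + 4·σ_1 + 1·σ_2 = 6(Δ_1 - Δ_0) = -72
  1·σ_1 + 4·σ_2 + 1·σ_3 = 6(Δ_2 - Δ_1) = 6
  1·σ_2 + 4·σ_3 + 1·σ_4 = 6(Δ_3 - Δ_2) = 78
Natural end conditions: σ_0 = σ_4 = 0.
Hence σ_0 = 0, σ_1 = -513/28, σ_2 = 9/7, σ_3 = 537/28, σ_4 = 0.
On [1, 2], g'(t) = b_1 + 2c_1·(t - 1) + 3d_1·(t - 1)² with b_1 = Δ_1 - h_1(2σ_1 + σ_2)/6 = -3/28, c_1 = σ_1/2 = -513/56, d_1 = (σ_2 - σ_1)/(6h_1) = 183/56. So g'(1) = -3/28.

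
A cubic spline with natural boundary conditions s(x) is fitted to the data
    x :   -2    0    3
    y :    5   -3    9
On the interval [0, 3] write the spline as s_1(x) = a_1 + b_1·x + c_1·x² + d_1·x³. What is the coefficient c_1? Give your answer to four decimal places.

2.4000

Put M_i = s'' at the i-th knot. Here h = (2, 3) and Δ = (-4, 4), so the interior equations h_(i-1)·M_(i-1) + 2(h_(i-1)+h_i)·M_i + h_i·M_(i+1) = 6(Δ_i − Δ_(i-1)) read
  2·M_0 + 10·M_1 + 3·M_2 = 6(Δ_1 - Δ_0) = 48
Natural end conditions: M_0 = M_2 = 0.
Solving the tridiagonal system: M_0 = 0, M_1 = 24/5, M_2 = 0.
On [0, 3], with s_1(x) = a_1 + b_1·x + c_1·x² + d_1·x³: c_1 = M_1/2 = 12/5, d_1 = (M_2 - M_1)/(6h_1) = -4/15, b_1 = Δ_1 - h_1(2M_1 + M_2)/6 = -4/5.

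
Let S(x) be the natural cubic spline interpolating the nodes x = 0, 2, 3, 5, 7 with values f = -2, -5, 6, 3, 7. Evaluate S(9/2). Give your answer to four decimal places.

4.9420

Write σ_i for S''(x_i). With h_i = 2, 1, 2, 2 and divided differences Δ_i = -3/2, 11, -3/2, 2, the continuity of S' gives the tridiagonal system
  2·σ_0 + 6·σ_1 + 1·σ_2 = 6(Δ_1 - Δ_0) = 75
  1·σ_1 + 6·σ_2 + 2·σ_3 = 6(Δ_2 - Δ_1) = -75
  2·σ_2 + 8·σ_3 + 2·σ_4 = 6(Δ_3 - Δ_2) = 21
Natural end conditions: σ_0 = σ_4 = 0.
Solving: σ_0 = 0, σ_1 = 1971/128, σ_2 = -1113/64, σ_3 = 1785/256, σ_4 = 0.
On [3, 5], S(x) = 6 + 1989/256·(x - 3) - 1113/128·(x - 3)² + 2079/1024·(x - 3)³.
With (x - 3) = 3/2: S(9/2) = 40485/8192.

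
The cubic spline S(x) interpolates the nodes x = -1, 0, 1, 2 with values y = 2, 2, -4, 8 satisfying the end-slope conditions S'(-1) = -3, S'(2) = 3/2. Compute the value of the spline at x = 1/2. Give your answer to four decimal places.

Let m_i = S''(x_i). Step sizes h_i = 1, 1, 1; slopes of the chords Δ_i = (y_(i+1) - y_i)/h_i = 0, -6, 12.
  1·m_0 + 4·m_1 + 1·m_2 = 6(Δ_1 - Δ_0) = -36
  1·m_1 + 4·m_2 + 1·m_3 = 6(Δ_2 - Δ_1) = 108
Clamped end conditions give two more equations: 2h_0·m_0 + h_0·m_1 = 6(Δ_0 - S'(-1)) = 18 and h_2·m_2 + 2h_2·m_3 = 6(S'(2) - Δ_2) = -63.
Solving: m_0 = 111/5, m_1 = -132/5, m_2 = 237/5, m_3 = -276/5.
On [0, 1], S(x) = 2 - 51/10·x - 66/5·x² + 123/10·x³.
With x = 1/2: S(1/2) = -37/16.

-2.3125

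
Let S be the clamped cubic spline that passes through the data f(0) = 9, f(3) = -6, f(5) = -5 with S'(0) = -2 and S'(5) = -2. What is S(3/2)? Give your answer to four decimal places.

With σ_i denoting the second derivative at x_i, h_i = 3, 2, and Δ_i = (y_(i+1) − y_i)/h_i = -5, 1/2:
  3·σ_0 + 10·σ_1 + 2·σ_2 = 6(Δ_1 - Δ_0) = 33
Clamped end conditions give two more equations: 2h_0·σ_0 + h_0·σ_1 = 6(Δ_0 - S'(0)) = -18 and h_1·σ_1 + 2h_1·σ_2 = 6(S'(5) - Δ_1) = -15.
Forward elimination and back-substitution give σ_0 = -63/10, σ_1 = 33/5, σ_2 = -141/20.
On [0, 3], S(x) = 9 - 2·x - 63/20·x² + 43/60·x³.
With x = 3/2: S(3/2) = 213/160.

1.3313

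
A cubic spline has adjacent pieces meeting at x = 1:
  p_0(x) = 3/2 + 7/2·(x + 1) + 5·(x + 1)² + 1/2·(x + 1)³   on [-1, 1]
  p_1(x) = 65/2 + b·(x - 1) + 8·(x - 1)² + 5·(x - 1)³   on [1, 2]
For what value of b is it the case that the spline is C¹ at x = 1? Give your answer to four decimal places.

p_0'(x) = 7/2 + 10·(x + 1) + 3/2·(x + 1)², so p_0'(1) = 59/2. On the right, p_1'(1) = b, so b = 59/2.

29.5000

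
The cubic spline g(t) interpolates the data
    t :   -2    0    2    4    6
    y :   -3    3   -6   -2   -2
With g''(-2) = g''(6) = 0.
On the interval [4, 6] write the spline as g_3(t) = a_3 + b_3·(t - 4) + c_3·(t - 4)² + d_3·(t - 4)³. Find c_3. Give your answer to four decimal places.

-1.7009

Write M_i for g''(x_i). With h_i = 2, 2, 2, 2 and divided differences Δ_i = 3, -9/2, 2, 0, the continuity of g' gives the tridiagonal system
  2·M_0 + 8·M_1 + 2·M_2 = 6(Δ_1 - Δ_0) = -45
  2·M_1 + 8·M_2 + 2·M_3 = 6(Δ_2 - Δ_1) = 39
  2·M_2 + 8·M_3 + 2·M_4 = 6(Δ_3 - Δ_2) = -12
Natural end conditions: M_0 = M_4 = 0.
Forward elimination and back-substitution give M_0 = 0, M_1 = -843/112, M_2 = 213/28, M_3 = -381/112, M_4 = 0.
On [4, 6], with g_3(t) = a_3 + b_3·(t - 4) + c_3·(t - 4)² + d_3·(t - 4)³: c_3 = M_3/2 = -381/224, d_3 = (M_4 - M_3)/(6h_3) = 127/448, b_3 = Δ_3 - h_3(2M_3 + M_4)/6 = 127/56.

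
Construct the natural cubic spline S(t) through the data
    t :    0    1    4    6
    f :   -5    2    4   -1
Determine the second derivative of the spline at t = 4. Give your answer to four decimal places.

Write M_i for S''(x_i). With h_i = 1, 3, 2 and divided differences Δ_i = 7, 2/3, -5/2, the continuity of S' gives the tridiagonal system
  1·M_0 + 8·M_1 + 3·M_2 = 6(Δ_1 - Δ_0) = -38
  3·M_1 + 10·M_2 + 2·M_3 = 6(Δ_2 - Δ_1) = -19
Natural end conditions: M_0 = M_3 = 0.
Solving the tridiagonal system: M_0 = 0, M_1 = -323/71, M_2 = -38/71, M_3 = 0.

-0.5352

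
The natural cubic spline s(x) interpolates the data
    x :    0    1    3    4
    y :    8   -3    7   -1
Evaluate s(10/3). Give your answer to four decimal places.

Write σ_i for s''(x_i). With h_i = 1, 2, 1 and divided differences Δ_i = -11, 5, -8, the continuity of s' gives the tridiagonal system
  1·σ_0 + 6·σ_1 + 2·σ_2 = 6(Δ_1 - Δ_0) = 96
  2·σ_1 + 6·σ_2 + 1·σ_3 = 6(Δ_2 - Δ_1) = -78
Natural end conditions: σ_0 = σ_3 = 0.
Hence σ_0 = 0, σ_1 = 183/8, σ_2 = -165/8, σ_3 = 0.
On [3, 4], s(x) = 7 - 9/8·(x - 3) - 165/16·(x - 3)² + 55/16·(x - 3)³.
With (x - 3) = 1/3: s(10/3) = 1211/216.

5.6065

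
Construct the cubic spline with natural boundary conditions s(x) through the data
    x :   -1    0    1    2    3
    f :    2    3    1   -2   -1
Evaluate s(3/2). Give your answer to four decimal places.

-0.7746

Let m_i = s''(x_i). Step sizes h_i = 1, 1, 1, 1; slopes of the chords Δ_i = (y_(i+1) - y_i)/h_i = 1, -2, -3, 1.
  1·m_0 + 4·m_1 + 1·m_2 = 6(Δ_1 - Δ_0) = -18
  1·m_1 + 4·m_2 + 1·m_3 = 6(Δ_2 - Δ_1) = -6
  1·m_2 + 4·m_3 + 1·m_4 = 6(Δ_3 - Δ_2) = 24
Natural end conditions: m_0 = m_4 = 0.
Solving the tridiagonal system: m_0 = 0, m_1 = -111/28, m_2 = -15/7, m_3 = 183/28, m_4 = 0.
On [1, 2], s(x) = 1 - 27/8·(x - 1) - 15/14·(x - 1)² + 81/56·(x - 1)³.
With (x - 1) = 1/2: s(3/2) = -347/448.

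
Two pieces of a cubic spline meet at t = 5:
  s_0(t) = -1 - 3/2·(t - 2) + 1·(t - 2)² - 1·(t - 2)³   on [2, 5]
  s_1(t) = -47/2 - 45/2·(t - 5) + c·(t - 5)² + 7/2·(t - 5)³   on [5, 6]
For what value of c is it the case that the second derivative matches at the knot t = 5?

s_0''(t) = 2 - 6·(t - 2), so s_0''(5) = -16. On the right, s_1''(5) = 2c, so c = -8.

-8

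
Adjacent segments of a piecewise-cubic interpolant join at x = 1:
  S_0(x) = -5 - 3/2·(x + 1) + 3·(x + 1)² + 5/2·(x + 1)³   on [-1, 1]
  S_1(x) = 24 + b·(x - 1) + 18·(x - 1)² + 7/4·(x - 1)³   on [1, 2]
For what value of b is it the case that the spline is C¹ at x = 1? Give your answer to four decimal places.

40.5000

S_0'(x) = -3/2 + 6·(x + 1) + 15/2·(x + 1)², so S_0'(1) = 81/2. On the right, S_1'(1) = b, so b = 81/2.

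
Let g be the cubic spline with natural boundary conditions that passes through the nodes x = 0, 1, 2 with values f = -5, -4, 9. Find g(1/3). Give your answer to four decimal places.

With m_i denoting the second derivative at x_i, h_i = 1, 1, and Δ_i = (y_(i+1) − y_i)/h_i = 1, 13:
  1·m_0 + 4·m_1 + 1·m_2 = 6(Δ_1 - Δ_0) = 72
Natural end conditions: m_0 = m_2 = 0.
Solving: m_0 = 0, m_1 = 18, m_2 = 0.
On [0, 1], g(x) = -5 - 2·x + 0·x² + 3·x³.
With x = 1/3: g(1/3) = -50/9.

-5.5556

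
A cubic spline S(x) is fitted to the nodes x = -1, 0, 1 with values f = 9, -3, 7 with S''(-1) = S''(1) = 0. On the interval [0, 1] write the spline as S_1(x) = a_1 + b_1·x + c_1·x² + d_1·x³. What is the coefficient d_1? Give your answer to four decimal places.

-5.5000

Let σ_i = S''(x_i). Step sizes h_i = 1, 1; slopes of the chords Δ_i = (y_(i+1) - y_i)/h_i = -12, 10.
  1·σ_0 + 4·σ_1 + 1·σ_2 = 6(Δ_1 - Δ_0) = 132
Natural end conditions: σ_0 = σ_2 = 0.
Solving the tridiagonal system: σ_0 = 0, σ_1 = 33, σ_2 = 0.
On [0, 1], with S_1(x) = a_1 + b_1·x + c_1·x² + d_1·x³: c_1 = σ_1/2 = 33/2, d_1 = (σ_2 - σ_1)/(6h_1) = -11/2, b_1 = Δ_1 - h_1(2σ_1 + σ_2)/6 = -1.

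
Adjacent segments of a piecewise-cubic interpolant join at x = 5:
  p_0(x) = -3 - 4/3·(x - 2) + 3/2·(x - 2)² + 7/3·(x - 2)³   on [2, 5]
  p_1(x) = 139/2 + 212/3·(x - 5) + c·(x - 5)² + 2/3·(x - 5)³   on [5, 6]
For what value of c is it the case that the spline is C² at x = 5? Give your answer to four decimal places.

22.5000

p_0''(x) = 3 + 14·(x - 2), so p_0''(5) = 45. On the right, p_1''(5) = 2c, so c = 45/2.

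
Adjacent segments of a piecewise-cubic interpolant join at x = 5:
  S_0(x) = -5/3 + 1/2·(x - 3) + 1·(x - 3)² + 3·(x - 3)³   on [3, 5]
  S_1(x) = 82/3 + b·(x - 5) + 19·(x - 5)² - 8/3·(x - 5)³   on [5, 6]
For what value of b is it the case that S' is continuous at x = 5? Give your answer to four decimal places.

40.5000

S_0'(x) = 1/2 + 2·(x - 3) + 9·(x - 3)², so S_0'(5) = 81/2. On the right, S_1'(5) = b, so b = 81/2.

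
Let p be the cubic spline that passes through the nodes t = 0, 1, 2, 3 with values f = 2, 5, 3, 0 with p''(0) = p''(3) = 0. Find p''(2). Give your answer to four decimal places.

0.4000

Put σ_i = p'' at the i-th knot. Here h = (1, 1, 1) and Δ = (3, -2, -3), so the interior equations h_(i-1)·σ_(i-1) + 2(h_(i-1)+h_i)·σ_i + h_i·σ_(i+1) = 6(Δ_i − Δ_(i-1)) read
  1·σ_0 + 4·σ_1 + 1·σ_2 = 6(Δ_1 - Δ_0) = -30
  1·σ_1 + 4·σ_2 + 1·σ_3 = 6(Δ_2 - Δ_1) = -6
Natural end conditions: σ_0 = σ_3 = 0.
Solving: σ_0 = 0, σ_1 = -38/5, σ_2 = 2/5, σ_3 = 0.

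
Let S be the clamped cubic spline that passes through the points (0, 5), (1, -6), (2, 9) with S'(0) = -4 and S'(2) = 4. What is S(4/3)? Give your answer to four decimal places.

Let M_i = S''(x_i). Step sizes h_i = 1, 1; slopes of the chords Δ_i = (y_(i+1) - y_i)/h_i = -11, 15.
  1·M_0 + 4·M_1 + 1·M_2 = 6(Δ_1 - Δ_0) = 156
Clamped end conditions give two more equations: 2h_0·M_0 + h_0·M_1 = 6(Δ_0 - S'(0)) = -42 and h_1·M_1 + 2h_1·M_2 = 6(S'(2) - Δ_1) = -66.
Solving the tridiagonal system: M_0 = -56, M_1 = 70, M_2 = -68.
On [1, 2], S(x) = -6 + 3·(x - 1) + 35·(x - 1)² - 23·(x - 1)³.
With (x - 1) = 1/3: S(4/3) = -53/27.

-1.9630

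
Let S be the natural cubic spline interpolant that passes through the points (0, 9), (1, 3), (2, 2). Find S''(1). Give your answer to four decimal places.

7.5000

Write M_i for S''(x_i). With h_i = 1, 1 and divided differences Δ_i = -6, -1, the continuity of S' gives the tridiagonal system
  1·M_0 + 4·M_1 + 1·M_2 = 6(Δ_1 - Δ_0) = 30
Natural end conditions: M_0 = M_2 = 0.
Hence M_0 = 0, M_1 = 15/2, M_2 = 0.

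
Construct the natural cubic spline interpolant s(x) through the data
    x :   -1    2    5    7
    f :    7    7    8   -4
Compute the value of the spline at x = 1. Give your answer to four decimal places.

Put M_i = s'' at the i-th knot. Here h = (3, 3, 2) and Δ = (0, 1/3, -6), so the interior equations h_(i-1)·M_(i-1) + 2(h_(i-1)+h_i)·M_i + h_i·M_(i+1) = 6(Δ_i − Δ_(i-1)) read
  3·M_0 + 12·M_1 + 3·M_2 = 6(Δ_1 - Δ_0) = 2
  3·M_1 + 10·M_2 + 2·M_3 = 6(Δ_2 - Δ_1) = -38
Natural end conditions: M_0 = M_3 = 0.
Forward elimination and back-substitution give M_0 = 0, M_1 = 134/111, M_2 = -154/37, M_3 = 0.
On [-1, 2], s(x) = 7 - 67/111·(x + 1) + 0·(x + 1)² + 67/999·(x + 1)³.
With (x + 1) = 2: s(1) = 6323/999.

6.3293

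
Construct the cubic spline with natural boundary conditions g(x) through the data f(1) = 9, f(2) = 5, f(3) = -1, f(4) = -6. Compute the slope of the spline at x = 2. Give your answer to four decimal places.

-5.2000

Write M_i for g''(x_i). With h_i = 1, 1, 1 and divided differences Δ_i = -4, -6, -5, the continuity of g' gives the tridiagonal system
  1·M_0 + 4·M_1 + 1·M_2 = 6(Δ_1 - Δ_0) = -12
  1·M_1 + 4·M_2 + 1·M_3 = 6(Δ_2 - Δ_1) = 6
Natural end conditions: M_0 = M_3 = 0.
Solving: M_0 = 0, M_1 = -18/5, M_2 = 12/5, M_3 = 0.
On [2, 3], g'(x) = b_1 + 2c_1·(x - 2) + 3d_1·(x - 2)² with b_1 = Δ_1 - h_1(2M_1 + M_2)/6 = -26/5, c_1 = M_1/2 = -9/5, d_1 = (M_2 - M_1)/(6h_1) = 1. So g'(2) = -26/5.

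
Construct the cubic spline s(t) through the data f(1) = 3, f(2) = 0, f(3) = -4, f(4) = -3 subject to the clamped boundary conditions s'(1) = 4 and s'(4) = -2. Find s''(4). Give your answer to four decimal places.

With σ_i denoting the second derivative at x_i, h_i = 1, 1, 1, and Δ_i = (y_(i+1) − y_i)/h_i = -3, -4, 1:
  1·σ_0 + 4·σ_1 + 1·σ_2 = 6(Δ_1 - Δ_0) = -6
  1·σ_1 + 4·σ_2 + 1·σ_3 = 6(Δ_2 - Δ_1) = 30
Clamped end conditions give two more equations: 2h_0·σ_0 + h_0·σ_1 = 6(Δ_0 - s'(1)) = -42 and h_2·σ_2 + 2h_2·σ_3 = 6(s'(4) - Δ_2) = -18.
Hence σ_0 = -108/5, σ_1 = 6/5, σ_2 = 54/5, σ_3 = -72/5.

-14.4000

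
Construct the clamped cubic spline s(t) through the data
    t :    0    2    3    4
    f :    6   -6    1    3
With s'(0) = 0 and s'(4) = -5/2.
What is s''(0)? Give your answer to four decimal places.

Put m_i = s'' at the i-th knot. Here h = (2, 1, 1) and Δ = (-6, 7, 2), so the interior equations h_(i-1)·m_(i-1) + 2(h_(i-1)+h_i)·m_i + h_i·m_(i+1) = 6(Δ_i − Δ_(i-1)) read
  2·m_0 + 6·m_1 + 1·m_2 = 6(Δ_1 - Δ_0) = 78
  1·m_1 + 4·m_2 + 1·m_3 = 6(Δ_2 - Δ_1) = -30
Clamped end conditions give two more equations: 2h_0·m_0 + h_0·m_1 = 6(Δ_0 - s'(0)) = -36 and h_2·m_2 + 2h_2·m_3 = 6(s'(4) - Δ_2) = -27.
Solving the tridiagonal system: m_0 = -433/22, m_1 = 235/11, m_2 = -119/11, m_3 = -89/11.

-19.6818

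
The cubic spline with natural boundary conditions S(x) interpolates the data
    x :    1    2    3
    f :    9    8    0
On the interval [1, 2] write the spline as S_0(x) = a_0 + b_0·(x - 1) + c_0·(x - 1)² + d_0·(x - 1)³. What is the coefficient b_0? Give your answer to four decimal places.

With σ_i denoting the second derivative at x_i, h_i = 1, 1, and Δ_i = (y_(i+1) − y_i)/h_i = -1, -8:
  1·σ_0 + 4·σ_1 + 1·σ_2 = 6(Δ_1 - Δ_0) = -42
Natural end conditions: σ_0 = σ_2 = 0.
Forward elimination and back-substitution give σ_0 = 0, σ_1 = -21/2, σ_2 = 0.
On [1, 2], with S_0(x) = a_0 + b_0·(x - 1) + c_0·(x - 1)² + d_0·(x - 1)³: c_0 = σ_0/2 = 0, d_0 = (σ_1 - σ_0)/(6h_0) = -7/4, b_0 = Δ_0 - h_0(2σ_0 + σ_1)/6 = 3/4.

0.7500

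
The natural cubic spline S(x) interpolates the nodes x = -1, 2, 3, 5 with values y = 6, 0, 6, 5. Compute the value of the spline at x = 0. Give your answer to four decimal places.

0.9078

Let M_i = S''(x_i). Step sizes h_i = 3, 1, 2; slopes of the chords Δ_i = (y_(i+1) - y_i)/h_i = -2, 6, -1/2.
  3·M_0 + 8·M_1 + 1·M_2 = 6(Δ_1 - Δ_0) = 48
  1·M_1 + 6·M_2 + 2·M_3 = 6(Δ_2 - Δ_1) = -39
Natural end conditions: M_0 = M_3 = 0.
Hence M_0 = 0, M_1 = 327/47, M_2 = -360/47, M_3 = 0.
On [-1, 2], S(x) = 6 - 515/94·(x + 1) + 0·(x + 1)² + 109/282·(x + 1)³.
With (x + 1) = 1: S(0) = 128/141.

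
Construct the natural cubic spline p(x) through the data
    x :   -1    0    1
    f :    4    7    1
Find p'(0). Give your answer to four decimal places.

Put M_i = p'' at the i-th knot. Here h = (1, 1) and Δ = (3, -6), so the interior equations h_(i-1)·M_(i-1) + 2(h_(i-1)+h_i)·M_i + h_i·M_(i+1) = 6(Δ_i − Δ_(i-1)) read
  1·M_0 + 4·M_1 + 1·M_2 = 6(Δ_1 - Δ_0) = -54
Natural end conditions: M_0 = M_2 = 0.
Solving: M_0 = 0, M_1 = -27/2, M_2 = 0.
On [0, 1], p'(x) = b_1 + 2c_1·x + 3d_1·x² with b_1 = Δ_1 - h_1(2M_1 + M_2)/6 = -3/2, c_1 = M_1/2 = -27/4, d_1 = (M_2 - M_1)/(6h_1) = 9/4. So p'(0) = -3/2.

-1.5000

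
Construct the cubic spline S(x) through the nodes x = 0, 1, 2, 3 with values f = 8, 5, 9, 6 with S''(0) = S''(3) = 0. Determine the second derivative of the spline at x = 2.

Let M_i = S''(x_i). Step sizes h_i = 1, 1, 1; slopes of the chords Δ_i = (y_(i+1) - y_i)/h_i = -3, 4, -3.
  1·M_0 + 4·M_1 + 1·M_2 = 6(Δ_1 - Δ_0) = 42
  1·M_1 + 4·M_2 + 1·M_3 = 6(Δ_2 - Δ_1) = -42
Natural end conditions: M_0 = M_3 = 0.
Forward elimination and back-substitution give M_0 = 0, M_1 = 14, M_2 = -14, M_3 = 0.

-14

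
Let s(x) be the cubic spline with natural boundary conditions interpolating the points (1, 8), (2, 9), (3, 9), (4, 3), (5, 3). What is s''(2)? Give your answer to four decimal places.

Let M_i = s''(x_i). Step sizes h_i = 1, 1, 1, 1; slopes of the chords Δ_i = (y_(i+1) - y_i)/h_i = 1, 0, -6, 0.
  1·M_0 + 4·M_1 + 1·M_2 = 6(Δ_1 - Δ_0) = -6
  1·M_1 + 4·M_2 + 1·M_3 = 6(Δ_2 - Δ_1) = -36
  1·M_2 + 4·M_3 + 1·M_4 = 6(Δ_3 - Δ_2) = 36
Natural end conditions: M_0 = M_4 = 0.
Solving: M_0 = 0, M_1 = 45/28, M_2 = -87/7, M_3 = 339/28, M_4 = 0.

1.6071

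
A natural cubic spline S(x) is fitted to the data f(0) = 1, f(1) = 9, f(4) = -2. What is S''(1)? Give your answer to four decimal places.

-8.7500

Let M_i = S''(x_i). Step sizes h_i = 1, 3; slopes of the chords Δ_i = (y_(i+1) - y_i)/h_i = 8, -11/3.
  1·M_0 + 8·M_1 + 3·M_2 = 6(Δ_1 - Δ_0) = -70
Natural end conditions: M_0 = M_2 = 0.
Hence M_0 = 0, M_1 = -35/4, M_2 = 0.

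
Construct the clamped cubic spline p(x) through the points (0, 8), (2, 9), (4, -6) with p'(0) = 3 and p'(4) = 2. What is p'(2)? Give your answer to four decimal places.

Write σ_i for p''(x_i). With h_i = 2, 2 and divided differences Δ_i = 1/2, -15/2, the continuity of p' gives the tridiagonal system
  2·σ_0 + 8·σ_1 + 2·σ_2 = 6(Δ_1 - Δ_0) = -48
Clamped end conditions give two more equations: 2h_0·σ_0 + h_0·σ_1 = 6(Δ_0 - p'(0)) = -15 and h_1·σ_1 + 2h_1·σ_2 = 6(p'(4) - Δ_1) = 57.
Solving the tridiagonal system: σ_0 = 2, σ_1 = -23/2, σ_2 = 20.
On [2, 4], p'(x) = b_1 + 2c_1·(x - 2) + 3d_1·(x - 2)² with b_1 = Δ_1 - h_1(2σ_1 + σ_2)/6 = -13/2, c_1 = σ_1/2 = -23/4, d_1 = (σ_2 - σ_1)/(6h_1) = 21/8. So p'(2) = -13/2.

-6.5000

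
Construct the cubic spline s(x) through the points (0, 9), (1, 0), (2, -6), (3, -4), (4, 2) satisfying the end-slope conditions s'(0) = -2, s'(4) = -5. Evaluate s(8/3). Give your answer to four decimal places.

Write M_i for s''(x_i). With h_i = 1, 1, 1, 1 and divided differences Δ_i = -9, -6, 2, 6, the continuity of s' gives the tridiagonal system
  1·M_0 + 4·M_1 + 1·M_2 = 6(Δ_1 - Δ_0) = 18
  1·M_1 + 4·M_2 + 1·M_3 = 6(Δ_2 - Δ_1) = 48
  1·M_2 + 4·M_3 + 1·M_4 = 6(Δ_3 - Δ_2) = 24
Clamped end conditions give two more equations: 2h_0·M_0 + h_0·M_1 = 6(Δ_0 - s'(0)) = -42 and h_3·M_3 + 2h_3·M_4 = 6(s'(4) - Δ_3) = -66.
Solving: M_0 = -180/7, M_1 = 66/7, M_2 = 6, M_3 = 102/7, M_4 = -282/7.
On [2, 3], s(x) = -6 - 17/7·(x - 2) + 3·(x - 2)² + 10/7·(x - 2)³.
With (x - 2) = 2/3: s(8/3) = -1108/189.

-5.8624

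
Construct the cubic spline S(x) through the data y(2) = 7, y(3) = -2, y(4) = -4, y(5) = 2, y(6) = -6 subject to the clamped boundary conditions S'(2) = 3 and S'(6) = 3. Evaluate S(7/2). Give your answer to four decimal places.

With m_i denoting the second derivative at x_i, h_i = 1, 1, 1, 1, and Δ_i = (y_(i+1) − y_i)/h_i = -9, -2, 6, -8:
  1·m_0 + 4·m_1 + 1·m_2 = 6(Δ_1 - Δ_0) = 42
  1·m_1 + 4·m_2 + 1·m_3 = 6(Δ_2 - Δ_1) = 48
  1·m_2 + 4·m_3 + 1·m_4 = 6(Δ_3 - Δ_2) = -84
Clamped end conditions give two more equations: 2h_0·m_0 + h_0·m_1 = 6(Δ_0 - S'(2)) = -72 and h_3·m_3 + 2h_3·m_4 = 6(S'(6) - Δ_3) = 66.
Solving the tridiagonal system: m_0 = -1251/28, m_1 = 243/14, m_2 = 69/4, m_3 = -537/14, m_4 = 1461/28.
On [3, 4], S(x) = -2 - 597/56·(x - 3) + 243/28·(x - 3)² - 1/56·(x - 3)³.
With (x - 3) = 1/2: S(7/2) = -2313/448.

-5.1629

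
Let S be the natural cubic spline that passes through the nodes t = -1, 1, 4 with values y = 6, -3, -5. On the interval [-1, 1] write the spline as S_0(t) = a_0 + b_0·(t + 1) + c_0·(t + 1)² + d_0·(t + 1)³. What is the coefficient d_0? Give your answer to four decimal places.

0.1917

Put σ_i = S'' at the i-th knot. Here h = (2, 3) and Δ = (-9/2, -2/3), so the interior equations h_(i-1)·σ_(i-1) + 2(h_(i-1)+h_i)·σ_i + h_i·σ_(i+1) = 6(Δ_i − Δ_(i-1)) read
  2·σ_0 + 10·σ_1 + 3·σ_2 = 6(Δ_1 - Δ_0) = 23
Natural end conditions: σ_0 = σ_2 = 0.
Solving the tridiagonal system: σ_0 = 0, σ_1 = 23/10, σ_2 = 0.
On [-1, 1], with S_0(t) = a_0 + b_0·(t + 1) + c_0·(t + 1)² + d_0·(t + 1)³: c_0 = σ_0/2 = 0, d_0 = (σ_1 - σ_0)/(6h_0) = 23/120, b_0 = Δ_0 - h_0(2σ_0 + σ_1)/6 = -79/15.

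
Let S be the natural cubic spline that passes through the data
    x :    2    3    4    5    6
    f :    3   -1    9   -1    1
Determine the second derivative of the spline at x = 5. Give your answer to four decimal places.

29.3571

Let M_i = S''(x_i). Step sizes h_i = 1, 1, 1, 1; slopes of the chords Δ_i = (y_(i+1) - y_i)/h_i = -4, 10, -10, 2.
  1·M_0 + 4·M_1 + 1·M_2 = 6(Δ_1 - Δ_0) = 84
  1·M_1 + 4·M_2 + 1·M_3 = 6(Δ_2 - Δ_1) = -120
  1·M_2 + 4·M_3 + 1·M_4 = 6(Δ_3 - Δ_2) = 72
Natural end conditions: M_0 = M_4 = 0.
Solving the tridiagonal system: M_0 = 0, M_1 = 453/14, M_2 = -318/7, M_3 = 411/14, M_4 = 0.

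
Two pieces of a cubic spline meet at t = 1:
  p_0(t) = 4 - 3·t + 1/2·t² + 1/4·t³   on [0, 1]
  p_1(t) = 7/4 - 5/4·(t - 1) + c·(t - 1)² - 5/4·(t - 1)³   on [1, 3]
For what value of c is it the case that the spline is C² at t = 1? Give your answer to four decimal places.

p_0''(t) = 1 + 3/2·t, so p_0''(1) = 5/2. On the right, p_1''(1) = 2c, so c = 5/4.

1.2500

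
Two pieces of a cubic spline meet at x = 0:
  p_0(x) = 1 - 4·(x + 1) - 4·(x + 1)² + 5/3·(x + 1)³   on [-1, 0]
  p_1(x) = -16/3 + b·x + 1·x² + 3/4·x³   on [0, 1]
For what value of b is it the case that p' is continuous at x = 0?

p_0'(x) = -4 - 8·(x + 1) + 5·(x + 1)², so p_0'(0) = -7. On the right, p_1'(0) = b, so b = -7.

-7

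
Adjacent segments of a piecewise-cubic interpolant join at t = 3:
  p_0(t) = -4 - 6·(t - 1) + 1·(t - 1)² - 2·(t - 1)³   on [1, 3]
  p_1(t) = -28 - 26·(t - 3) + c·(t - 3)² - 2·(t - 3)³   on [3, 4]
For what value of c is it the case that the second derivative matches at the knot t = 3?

-11

p_0''(t) = 2 - 12·(t - 1), so p_0''(3) = -22. On the right, p_1''(3) = 2c, so c = -11.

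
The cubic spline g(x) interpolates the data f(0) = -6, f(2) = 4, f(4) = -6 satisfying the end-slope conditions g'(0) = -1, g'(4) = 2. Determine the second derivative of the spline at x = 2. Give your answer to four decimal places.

-16.5000

Put M_i = g'' at the i-th knot. Here h = (2, 2) and Δ = (5, -5), so the interior equations h_(i-1)·M_(i-1) + 2(h_(i-1)+h_i)·M_i + h_i·M_(i+1) = 6(Δ_i − Δ_(i-1)) read
  2·M_0 + 8·M_1 + 2·M_2 = 6(Δ_1 - Δ_0) = -60
Clamped end conditions give two more equations: 2h_0·M_0 + h_0·M_1 = 6(Δ_0 - g'(0)) = 36 and h_1·M_1 + 2h_1·M_2 = 6(g'(4) - Δ_1) = 42.
Solving: M_0 = 69/4, M_1 = -33/2, M_2 = 75/4.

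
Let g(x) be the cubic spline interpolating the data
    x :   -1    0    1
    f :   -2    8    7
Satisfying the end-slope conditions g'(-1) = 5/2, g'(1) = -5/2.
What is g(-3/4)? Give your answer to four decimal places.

Put M_i = g'' at the i-th knot. Here h = (1, 1) and Δ = (10, -1), so the interior equations h_(i-1)·M_(i-1) + 2(h_(i-1)+h_i)·M_i + h_i·M_(i+1) = 6(Δ_i − Δ_(i-1)) read
  1·M_0 + 4·M_1 + 1·M_2 = 6(Δ_1 - Δ_0) = -66
Clamped end conditions give two more equations: 2h_0·M_0 + h_0·M_1 = 6(Δ_0 - g'(-1)) = 45 and h_1·M_1 + 2h_1·M_2 = 6(g'(1) - Δ_1) = -9.
Solving: M_0 = 73/2, M_1 = -28, M_2 = 19/2.
On [-1, 0], g(x) = -2 + 5/2·(x + 1) + 73/4·(x + 1)² - 43/4·(x + 1)³.
With (x + 1) = 1/4: g(-3/4) = -103/256.

-0.4023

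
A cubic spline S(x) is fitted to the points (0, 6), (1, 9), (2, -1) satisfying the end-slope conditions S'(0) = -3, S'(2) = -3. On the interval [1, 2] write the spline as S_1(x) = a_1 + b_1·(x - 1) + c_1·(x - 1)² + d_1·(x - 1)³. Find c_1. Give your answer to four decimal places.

Put σ_i = S'' at the i-th knot. Here h = (1, 1) and Δ = (3, -10), so the interior equations h_(i-1)·σ_(i-1) + 2(h_(i-1)+h_i)·σ_i + h_i·σ_(i+1) = 6(Δ_i − Δ_(i-1)) read
  1·σ_0 + 4·σ_1 + 1·σ_2 = 6(Δ_1 - Δ_0) = -78
Clamped end conditions give two more equations: 2h_0·σ_0 + h_0·σ_1 = 6(Δ_0 - S'(0)) = 36 and h_1·σ_1 + 2h_1·σ_2 = 6(S'(2) - Δ_1) = 42.
Solving: σ_0 = 75/2, σ_1 = -39, σ_2 = 81/2.
On [1, 2], with S_1(x) = a_1 + b_1·(x - 1) + c_1·(x - 1)² + d_1·(x - 1)³: c_1 = σ_1/2 = -39/2, d_1 = (σ_2 - σ_1)/(6h_1) = 53/4, b_1 = Δ_1 - h_1(2σ_1 + σ_2)/6 = -15/4.

-19.5000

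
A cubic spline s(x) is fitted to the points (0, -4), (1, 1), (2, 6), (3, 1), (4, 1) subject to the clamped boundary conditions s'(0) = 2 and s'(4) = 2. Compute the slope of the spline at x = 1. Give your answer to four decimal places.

7.1964

Let M_i = s''(x_i). Step sizes h_i = 1, 1, 1, 1; slopes of the chords Δ_i = (y_(i+1) - y_i)/h_i = 5, 5, -5, 0.
  1·M_0 + 4·M_1 + 1·M_2 = 6(Δ_1 - Δ_0) = 0
  1·M_1 + 4·M_2 + 1·M_3 = 6(Δ_2 - Δ_1) = -60
  1·M_2 + 4·M_3 + 1·M_4 = 6(Δ_3 - Δ_2) = 30
Clamped end conditions give two more equations: 2h_0·M_0 + h_0·M_1 = 6(Δ_0 - s'(0)) = 18 and h_3·M_3 + 2h_3·M_4 = 6(s'(4) - Δ_3) = 12.
Solving: M_0 = 213/28, M_1 = 39/14, M_2 = -75/4, M_3 = 171/14, M_4 = -3/28.
On [1, 2], s'(x) = b_1 + 2c_1·(x - 1) + 3d_1·(x - 1)² with b_1 = Δ_1 - h_1(2M_1 + M_2)/6 = 403/56, c_1 = M_1/2 = 39/28, d_1 = (M_2 - M_1)/(6h_1) = -201/56. So s'(1) = 403/56.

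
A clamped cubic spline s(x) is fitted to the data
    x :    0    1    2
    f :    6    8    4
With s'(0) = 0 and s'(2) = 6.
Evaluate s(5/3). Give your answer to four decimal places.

Let m_i = s''(x_i). Step sizes h_i = 1, 1; slopes of the chords Δ_i = (y_(i+1) - y_i)/h_i = 2, -4.
  1·m_0 + 4·m_1 + 1·m_2 = 6(Δ_1 - Δ_0) = -36
Clamped end conditions give two more equations: 2h_0·m_0 + h_0·m_1 = 6(Δ_0 - s'(0)) = 12 and h_1·m_1 + 2h_1·m_2 = 6(s'(2) - Δ_1) = 60.
Forward elimination and back-substitution give m_0 = 18, m_1 = -24, m_2 = 42.
On [1, 2], s(x) = 8 - 3·(x - 1) - 12·(x - 1)² + 11·(x - 1)³.
With (x - 1) = 2/3: s(5/3) = 106/27.

3.9259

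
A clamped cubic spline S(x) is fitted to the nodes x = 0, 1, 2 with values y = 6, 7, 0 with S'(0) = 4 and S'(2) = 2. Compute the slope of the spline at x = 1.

Write m_i for S''(x_i). With h_i = 1, 1 and divided differences Δ_i = 1, -7, the continuity of S' gives the tridiagonal system
  1·m_0 + 4·m_1 + 1·m_2 = 6(Δ_1 - Δ_0) = -48
Clamped end conditions give two more equations: 2h_0·m_0 + h_0·m_1 = 6(Δ_0 - S'(0)) = -18 and h_1·m_1 + 2h_1·m_2 = 6(S'(2) - Δ_1) = 54.
Hence m_0 = 2, m_1 = -22, m_2 = 38.
On [1, 2], S'(x) = b_1 + 2c_1·(x - 1) + 3d_1·(x - 1)² with b_1 = Δ_1 - h_1(2m_1 + m_2)/6 = -6, c_1 = m_1/2 = -11, d_1 = (m_2 - m_1)/(6h_1) = 10. So S'(1) = -6.

-6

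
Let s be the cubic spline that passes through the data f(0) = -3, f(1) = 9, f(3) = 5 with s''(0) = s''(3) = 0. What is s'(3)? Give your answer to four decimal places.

Put M_i = s'' at the i-th knot. Here h = (1, 2) and Δ = (12, -2), so the interior equations h_(i-1)·M_(i-1) + 2(h_(i-1)+h_i)·M_i + h_i·M_(i+1) = 6(Δ_i − Δ_(i-1)) read
  1·M_0 + 6·M_1 + 2·M_2 = 6(Δ_1 - Δ_0) = -84
Natural end conditions: M_0 = M_2 = 0.
Solving the tridiagonal system: M_0 = 0, M_1 = -14, M_2 = 0.
On [1, 3], s'(t) = b_1 + 2c_1·(t - 1) + 3d_1·(t - 1)² with b_1 = Δ_1 - h_1(2M_1 + M_2)/6 = 22/3, c_1 = M_1/2 = -7, d_1 = (M_2 - M_1)/(6h_1) = 7/6. So s'(3) = -20/3.

-6.6667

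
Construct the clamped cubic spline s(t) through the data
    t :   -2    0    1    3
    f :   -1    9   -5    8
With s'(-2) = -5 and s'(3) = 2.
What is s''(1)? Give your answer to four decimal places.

34.4375

Let M_i = s''(x_i). Step sizes h_i = 2, 1, 2; slopes of the chords Δ_i = (y_(i+1) - y_i)/h_i = 5, -14, 13/2.
  2·M_0 + 6·M_1 + 1·M_2 = 6(Δ_1 - Δ_0) = -114
  1·M_1 + 6·M_2 + 2·M_3 = 6(Δ_2 - Δ_1) = 123
Clamped end conditions give two more equations: 2h_0·M_0 + h_0·M_1 = 6(Δ_0 - s'(-2)) = 60 and h_2·M_2 + 2h_2·M_3 = 6(s'(3) - Δ_2) = -27.
Hence M_0 = 1051/32, M_1 = -571/16, M_2 = 551/16, M_3 = -767/32.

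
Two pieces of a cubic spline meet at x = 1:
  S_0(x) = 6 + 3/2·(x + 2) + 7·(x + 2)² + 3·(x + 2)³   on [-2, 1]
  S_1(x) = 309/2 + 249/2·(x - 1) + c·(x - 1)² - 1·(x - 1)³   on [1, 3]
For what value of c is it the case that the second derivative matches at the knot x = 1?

34

S_0''(x) = 14 + 18·(x + 2), so S_0''(1) = 68. On the right, S_1''(1) = 2c, so c = 34.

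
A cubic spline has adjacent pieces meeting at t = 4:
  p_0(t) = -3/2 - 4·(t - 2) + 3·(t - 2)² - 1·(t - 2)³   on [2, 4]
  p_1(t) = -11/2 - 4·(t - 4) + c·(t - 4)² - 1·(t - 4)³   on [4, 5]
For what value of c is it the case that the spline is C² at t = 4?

-3

p_0''(t) = 6 - 6·(t - 2), so p_0''(4) = -6. On the right, p_1''(4) = 2c, so c = -3.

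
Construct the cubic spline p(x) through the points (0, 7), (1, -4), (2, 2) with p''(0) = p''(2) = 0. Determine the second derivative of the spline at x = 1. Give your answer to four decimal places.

Put m_i = p'' at the i-th knot. Here h = (1, 1) and Δ = (-11, 6), so the interior equations h_(i-1)·m_(i-1) + 2(h_(i-1)+h_i)·m_i + h_i·m_(i+1) = 6(Δ_i − Δ_(i-1)) read
  1·m_0 + 4·m_1 + 1·m_2 = 6(Δ_1 - Δ_0) = 102
Natural end conditions: m_0 = m_2 = 0.
Solving: m_0 = 0, m_1 = 51/2, m_2 = 0.

25.5000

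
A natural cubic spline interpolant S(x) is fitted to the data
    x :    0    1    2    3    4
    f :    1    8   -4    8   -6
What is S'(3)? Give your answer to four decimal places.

Write m_i for S''(x_i). With h_i = 1, 1, 1, 1 and divided differences Δ_i = 7, -12, 12, -14, the continuity of S' gives the tridiagonal system
  1·m_0 + 4·m_1 + 1·m_2 = 6(Δ_1 - Δ_0) = -114
  1·m_1 + 4·m_2 + 1·m_3 = 6(Δ_2 - Δ_1) = 144
  1·m_2 + 4·m_3 + 1·m_4 = 6(Δ_3 - Δ_2) = -156
Natural end conditions: m_0 = m_4 = 0.
Forward elimination and back-substitution give m_0 = 0, m_1 = -1221/28, m_2 = 423/7, m_3 = -1515/28, m_4 = 0.
On [3, 4], S'(x) = b_3 + 2c_3·(x - 3) + 3d_3·(x - 3)² with b_3 = Δ_3 - h_3(2m_3 + m_4)/6 = 113/28, c_3 = m_3/2 = -1515/56, d_3 = (m_4 - m_3)/(6h_3) = 505/56. So S'(3) = 113/28.

4.0357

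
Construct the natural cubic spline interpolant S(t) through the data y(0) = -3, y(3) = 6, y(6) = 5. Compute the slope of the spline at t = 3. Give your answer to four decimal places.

Write M_i for S''(x_i). With h_i = 3, 3 and divided differences Δ_i = 3, -1/3, the continuity of S' gives the tridiagonal system
  3·M_0 + 12·M_1 + 3·M_2 = 6(Δ_1 - Δ_0) = -20
Natural end conditions: M_0 = M_2 = 0.
Solving: M_0 = 0, M_1 = -5/3, M_2 = 0.
On [3, 6], S'(t) = b_1 + 2c_1·(t - 3) + 3d_1·(t - 3)² with b_1 = Δ_1 - h_1(2M_1 + M_2)/6 = 4/3, c_1 = M_1/2 = -5/6, d_1 = (M_2 - M_1)/(6h_1) = 5/54. So S'(3) = 4/3.

1.3333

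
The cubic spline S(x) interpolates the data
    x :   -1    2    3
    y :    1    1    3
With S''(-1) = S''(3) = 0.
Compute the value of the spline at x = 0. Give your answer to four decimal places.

With M_i denoting the second derivative at x_i, h_i = 3, 1, and Δ_i = (y_(i+1) − y_i)/h_i = 0, 2:
  3·M_0 + 8·M_1 + 1·M_2 = 6(Δ_1 - Δ_0) = 12
Natural end conditions: M_0 = M_2 = 0.
Solving: M_0 = 0, M_1 = 3/2, M_2 = 0.
On [-1, 2], S(x) = 1 - 3/4·(x + 1) + 0·(x + 1)² + 1/12·(x + 1)³.
With (x + 1) = 1: S(0) = 1/3.

0.3333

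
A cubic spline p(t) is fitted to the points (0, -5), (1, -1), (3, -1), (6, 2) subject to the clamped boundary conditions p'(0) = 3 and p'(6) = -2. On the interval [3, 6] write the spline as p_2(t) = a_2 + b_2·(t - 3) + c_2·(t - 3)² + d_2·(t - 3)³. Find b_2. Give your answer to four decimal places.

0.1053

Write σ_i for p''(x_i). With h_i = 1, 2, 3 and divided differences Δ_i = 4, 0, 1, the continuity of p' gives the tridiagonal system
  1·σ_0 + 6·σ_1 + 2·σ_2 = 6(Δ_1 - Δ_0) = -24
  2·σ_1 + 10·σ_2 + 3·σ_3 = 6(Δ_2 - Δ_1) = 6
Clamped end conditions give two more equations: 2h_0·σ_0 + h_0·σ_1 = 6(Δ_0 - p'(0)) = 6 and h_2·σ_2 + 2h_2·σ_3 = 6(p'(6) - Δ_2) = -18.
Forward elimination and back-substitution give σ_0 = 344/57, σ_1 = -346/57, σ_2 = 182/57, σ_3 = -262/57.
On [3, 6], with p_2(t) = a_2 + b_2·(t - 3) + c_2·(t - 3)² + d_2·(t - 3)³: c_2 = σ_2/2 = 91/57, d_2 = (σ_3 - σ_2)/(6h_2) = -74/171, b_2 = Δ_2 - h_2(2σ_2 + σ_3)/6 = 2/19.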